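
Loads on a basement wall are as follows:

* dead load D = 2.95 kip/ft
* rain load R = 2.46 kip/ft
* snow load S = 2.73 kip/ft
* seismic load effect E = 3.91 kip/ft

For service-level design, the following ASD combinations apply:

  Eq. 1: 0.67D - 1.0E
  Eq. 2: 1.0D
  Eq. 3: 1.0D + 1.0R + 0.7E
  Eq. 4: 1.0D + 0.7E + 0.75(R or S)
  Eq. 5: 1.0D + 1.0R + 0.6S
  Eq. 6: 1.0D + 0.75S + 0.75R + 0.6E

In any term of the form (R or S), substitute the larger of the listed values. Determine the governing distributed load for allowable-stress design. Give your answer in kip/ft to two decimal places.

(R or S) → S = 2.73 kip/ft.
Eq. 1: 0.67(2.95) - 1.0(3.91) = 1.98 - 3.91 = -1.93
Eq. 2: 1.0(2.95) = 2.95
Eq. 3: 1.0(2.95) + 1.0(2.46) + 0.7(3.91) = 2.95 + 2.46 + 2.74 = 8.15
Eq. 4: 1.0(2.95) + 0.7(3.91) + 0.75(2.73) = 7.73
Eq. 5: 1.0(2.95) + 1.0(2.46) + 0.6(2.73) = 2.95 + 2.46 + 1.64 = 7.05
Eq. 6: 1.0(2.95) + 0.75(2.73) + 0.75(2.46) + 0.6(3.91) = 9.19
Maximum is from combination 6.

9.19 kip/ft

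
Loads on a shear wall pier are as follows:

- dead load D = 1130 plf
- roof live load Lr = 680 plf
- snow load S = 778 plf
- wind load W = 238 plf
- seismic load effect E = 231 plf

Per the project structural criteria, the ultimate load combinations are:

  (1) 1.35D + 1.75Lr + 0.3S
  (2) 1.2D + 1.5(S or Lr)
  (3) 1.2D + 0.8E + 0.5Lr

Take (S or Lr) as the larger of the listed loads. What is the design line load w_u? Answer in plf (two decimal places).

2948.90 plf

(S or Lr) → S = 778 plf.
(1) 1.35(1130) + 1.75(680) + 0.3(778) = 1525.50 + 1190.00 + 233.40 = 2948.90
(2) 1.2(1130) + 1.5(778) = 1356.00 + 1167.00 = 2523.00
(3) 1.2(1130) + 0.8(231) + 0.5(680) = 1356.00 + 184.80 + 340.00 = 1880.80
The controlling combination is 1, giving 2948.90 plf.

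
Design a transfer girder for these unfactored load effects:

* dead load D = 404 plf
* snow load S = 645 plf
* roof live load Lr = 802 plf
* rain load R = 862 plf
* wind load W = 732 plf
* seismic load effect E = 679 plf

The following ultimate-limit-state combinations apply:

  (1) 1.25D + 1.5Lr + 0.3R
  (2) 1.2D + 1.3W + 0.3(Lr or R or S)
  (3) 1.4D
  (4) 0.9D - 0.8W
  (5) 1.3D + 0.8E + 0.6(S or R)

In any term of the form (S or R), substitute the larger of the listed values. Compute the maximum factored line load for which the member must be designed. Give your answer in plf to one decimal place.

(Lr or R or S) → R = 862 plf; (S or R) → R = 862 plf.
(1) 1.25(404) + 1.5(802) + 0.3(862) = 1966.6
(2) 1.2(404) + 1.3(732) + 0.3(862) = 1695.0
(3) 1.4(404) = 565.6
(4) 0.9(404) - 0.8(732) = -222.0
(5) 1.3(404) + 0.8(679) + 0.6(862) = 1585.6
Combination 1 governs: w_u = 1966.6 plf.

1966.6 plf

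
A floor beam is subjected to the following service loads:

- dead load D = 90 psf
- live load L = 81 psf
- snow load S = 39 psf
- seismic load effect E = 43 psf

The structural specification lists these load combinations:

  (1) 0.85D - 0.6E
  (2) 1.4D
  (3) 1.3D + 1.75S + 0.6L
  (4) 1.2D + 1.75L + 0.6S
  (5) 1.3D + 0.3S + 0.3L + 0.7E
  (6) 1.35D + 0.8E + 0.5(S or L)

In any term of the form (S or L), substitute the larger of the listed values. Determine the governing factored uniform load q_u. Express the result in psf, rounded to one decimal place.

(S or L) → L = 81 psf.
(1) 0.85(90) - 0.6(43) = 76.5 - 25.8 = 50.7
(2) 1.4(90) = 126.0
(3) 1.3(90) + 1.75(39) + 0.6(81) = 117.0 + 68.3 + 48.6 = 233.9
(4) 1.2(90) + 1.75(81) + 0.6(39) = 108.0 + 141.8 + 23.4 = 273.2
(5) 1.3(90) + 0.3(39) + 0.3(81) + 0.7(43) = 117.0 + 11.7 + 24.3 + 30.1 = 183.1
(6) 1.35(90) + 0.8(43) + 0.5(81) = 121.5 + 34.4 + 40.5 = 196.4
The controlling combination is 4, giving 273.2 psf.

273.2 psf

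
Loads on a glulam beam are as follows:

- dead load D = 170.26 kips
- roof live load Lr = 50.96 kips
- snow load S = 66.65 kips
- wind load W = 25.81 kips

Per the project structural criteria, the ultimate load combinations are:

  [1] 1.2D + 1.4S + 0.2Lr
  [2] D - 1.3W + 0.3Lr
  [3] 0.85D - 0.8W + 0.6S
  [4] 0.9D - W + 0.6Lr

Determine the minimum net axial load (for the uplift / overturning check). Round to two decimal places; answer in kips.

[1] 1.2(170.26) + 1.4(66.65) + 0.2(50.96) = 307.81
[2] 1.0(170.26) - 1.3(25.81) + 0.3(50.96) = 152.00
[3] 0.85(170.26) - 0.8(25.81) + 0.6(66.65) = 164.06
[4] 0.9(170.26) - 1.0(25.81) + 0.6(50.96) = 158.00
Combination 2 gives the minimum: 152.00 kips.

152.00 kips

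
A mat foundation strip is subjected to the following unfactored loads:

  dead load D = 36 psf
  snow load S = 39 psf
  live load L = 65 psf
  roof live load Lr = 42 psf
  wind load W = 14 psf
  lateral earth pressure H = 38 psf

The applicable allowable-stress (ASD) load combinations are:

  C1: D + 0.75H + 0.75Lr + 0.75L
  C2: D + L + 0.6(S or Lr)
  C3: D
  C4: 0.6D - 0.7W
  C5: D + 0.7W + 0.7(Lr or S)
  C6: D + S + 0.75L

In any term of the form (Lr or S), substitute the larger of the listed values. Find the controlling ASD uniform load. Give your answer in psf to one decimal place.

(S or Lr) → Lr = 42 psf; (Lr or S) → Lr = 42 psf.
C1: 1.0(36) + 0.75(38) + 0.75(42) + 0.75(65) = 36.0 + 28.5 + 31.5 + 48.8 = 144.8
C2: 1.0(36) + 1.0(65) + 0.6(42) = 36.0 + 65.0 + 25.2 = 126.2
C3: 1.0(36) = 36.0
C4: 0.6(36) - 0.7(14) = 21.6 - 9.8 = 11.8
C5: 1.0(36) + 0.7(14) + 0.7(42) = 36.0 + 9.8 + 29.4 = 75.2
C6: 1.0(36) + 1.0(39) + 0.75(65) = 36.0 + 39.0 + 48.8 = 123.8
Combination 1 governs: q = 144.8 psf.

144.8 psf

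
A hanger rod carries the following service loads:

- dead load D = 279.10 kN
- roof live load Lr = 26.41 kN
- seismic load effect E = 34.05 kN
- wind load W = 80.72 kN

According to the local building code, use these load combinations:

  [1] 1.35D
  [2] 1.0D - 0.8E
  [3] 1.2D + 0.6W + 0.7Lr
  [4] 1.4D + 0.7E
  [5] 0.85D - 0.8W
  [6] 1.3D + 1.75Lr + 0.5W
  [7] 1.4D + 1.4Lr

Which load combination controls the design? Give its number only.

[1] 1.35(279.10) = 376.79
[2] 1.0(279.10) - 0.8(34.05) = 279.10 - 27.24 = 251.86
[3] 1.2(279.10) + 0.6(80.72) + 0.7(26.41) = 334.92 + 48.43 + 18.49 = 401.84
[4] 1.4(279.10) + 0.7(34.05) = 390.74 + 23.84 = 414.58
[5] 0.85(279.10) - 0.8(80.72) = 237.24 - 64.58 = 172.66
[6] 1.3(279.10) + 1.75(26.41) + 0.5(80.72) = 362.83 + 46.22 + 40.36 = 449.41
[7] 1.4(279.10) + 1.4(26.41) = 390.74 + 36.97 = 427.71
The largest value is 449.41 kN from combination 6.

Combination 6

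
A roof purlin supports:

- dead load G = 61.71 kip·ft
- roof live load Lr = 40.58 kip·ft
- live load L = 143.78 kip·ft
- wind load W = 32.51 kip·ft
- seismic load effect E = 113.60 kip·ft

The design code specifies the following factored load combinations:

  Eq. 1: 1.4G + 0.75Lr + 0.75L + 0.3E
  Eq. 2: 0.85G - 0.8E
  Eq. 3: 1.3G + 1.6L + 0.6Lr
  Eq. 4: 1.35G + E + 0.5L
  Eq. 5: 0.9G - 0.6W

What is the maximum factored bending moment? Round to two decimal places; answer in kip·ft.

334.62 kip·ft

Eq. 1: 1.4(61.71) + 0.75(40.58) + 0.75(143.78) + 0.3(113.60) = 258.74
Eq. 2: 0.85(61.71) - 0.8(113.60) = 52.45 - 90.88 = -38.43
Eq. 3: 1.3(61.71) + 1.6(143.78) + 0.6(40.58) = 80.22 + 230.05 + 24.35 = 334.62
Eq. 4: 1.35(61.71) + 1.0(113.60) + 0.5(143.78) = 83.31 + 113.60 + 71.89 = 268.80
Eq. 5: 0.9(61.71) - 0.6(32.51) = 55.54 - 19.51 = 36.03
Maximum is from combination 3.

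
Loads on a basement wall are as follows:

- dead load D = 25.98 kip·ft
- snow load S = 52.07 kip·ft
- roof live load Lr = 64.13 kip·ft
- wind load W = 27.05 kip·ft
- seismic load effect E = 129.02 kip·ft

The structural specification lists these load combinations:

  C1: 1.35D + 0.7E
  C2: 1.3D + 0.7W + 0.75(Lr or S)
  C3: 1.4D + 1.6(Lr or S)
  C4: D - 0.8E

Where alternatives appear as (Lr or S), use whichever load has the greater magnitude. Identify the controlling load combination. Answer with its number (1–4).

(Lr or S) → Lr = 64.13 kip·ft.
C1: 1.35(25.98) + 0.7(129.02) = 125.39
C2: 1.3(25.98) + 0.7(27.05) + 0.75(64.13) = 33.77 + 18.94 + 48.10 = 100.81
C3: 1.4(25.98) + 1.6(64.13) = 36.37 + 102.61 = 138.98
C4: 1.0(25.98) - 0.8(129.02) = 25.98 - 103.22 = -77.24
The largest value is 138.98 kip·ft from combination 3.

Combination 3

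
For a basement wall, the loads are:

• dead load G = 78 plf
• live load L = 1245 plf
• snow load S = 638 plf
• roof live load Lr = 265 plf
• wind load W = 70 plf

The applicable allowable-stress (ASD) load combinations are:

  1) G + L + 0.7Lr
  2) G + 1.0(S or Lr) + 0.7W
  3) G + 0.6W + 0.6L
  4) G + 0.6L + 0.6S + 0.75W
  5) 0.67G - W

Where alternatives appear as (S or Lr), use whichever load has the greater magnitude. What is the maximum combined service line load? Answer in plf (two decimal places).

(S or Lr) → S = 638 plf.
1) 1.0(78) + 1.0(1245) + 0.7(265) = 1508.50
2) 1.0(78) + 1.0(638) + 0.7(70) = 765.00
3) 1.0(78) + 0.6(70) + 0.6(1245) = 867.00
4) 1.0(78) + 0.6(1245) + 0.6(638) + 0.75(70) = 1260.30
5) 0.67(78) - 1.0(70) = -17.74
Maximum is from combination 1.

1508.50 plf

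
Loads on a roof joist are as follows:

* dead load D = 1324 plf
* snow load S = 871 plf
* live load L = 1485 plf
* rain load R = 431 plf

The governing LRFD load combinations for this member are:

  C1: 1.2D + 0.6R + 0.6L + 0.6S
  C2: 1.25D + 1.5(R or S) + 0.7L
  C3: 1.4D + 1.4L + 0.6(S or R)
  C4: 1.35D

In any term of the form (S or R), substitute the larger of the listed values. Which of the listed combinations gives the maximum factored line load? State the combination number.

(R or S) → S = 871 plf; (S or R) → S = 871 plf.
C1: 1.2(1324) + 0.6(431) + 0.6(1485) + 0.6(871) = 1588.8 + 258.6 + 891.0 + 522.6 = 3261.0
C2: 1.25(1324) + 1.5(871) + 0.7(1485) = 1655.0 + 1306.5 + 1039.5 = 4001.0
C3: 1.4(1324) + 1.4(1485) + 0.6(871) = 1853.6 + 2079.0 + 522.6 = 4455.2
C4: 1.35(1324) = 1787.4
The largest value is 4455.2 plf from combination 3.

Combination 3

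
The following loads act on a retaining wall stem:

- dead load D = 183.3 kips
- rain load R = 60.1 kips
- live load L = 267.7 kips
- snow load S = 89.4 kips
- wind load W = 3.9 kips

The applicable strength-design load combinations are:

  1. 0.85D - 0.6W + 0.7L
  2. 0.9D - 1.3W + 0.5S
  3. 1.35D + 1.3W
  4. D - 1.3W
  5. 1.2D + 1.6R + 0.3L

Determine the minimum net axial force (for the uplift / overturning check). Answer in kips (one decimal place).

178.2 kips

1. 0.85(183.3) - 0.6(3.9) + 0.7(267.7) = 155.8 - 2.3 + 187.4 = 340.9
2. 0.9(183.3) - 1.3(3.9) + 0.5(89.4) = 165.0 - 5.1 + 44.7 = 204.6
3. 1.35(183.3) + 1.3(3.9) = 252.5
4. 1.0(183.3) - 1.3(3.9) = 183.3 - 5.1 = 178.2
5. 1.2(183.3) + 1.6(60.1) + 0.3(267.7) = 396.4
Combination 4 gives the minimum: 178.2 kips.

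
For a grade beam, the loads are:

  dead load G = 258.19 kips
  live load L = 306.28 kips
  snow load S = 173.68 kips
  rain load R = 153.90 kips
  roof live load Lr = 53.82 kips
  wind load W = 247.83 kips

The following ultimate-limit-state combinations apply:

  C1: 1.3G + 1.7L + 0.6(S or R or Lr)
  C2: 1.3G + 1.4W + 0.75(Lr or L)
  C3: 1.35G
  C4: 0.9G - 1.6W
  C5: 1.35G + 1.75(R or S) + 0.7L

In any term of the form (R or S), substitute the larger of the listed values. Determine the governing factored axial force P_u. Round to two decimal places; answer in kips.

(S or R or Lr) → S = 173.68 kips; (Lr or L) → L = 306.28 kips; (R or S) → S = 173.68 kips.
C1: 1.3(258.19) + 1.7(306.28) + 0.6(173.68) = 960.53
C2: 1.3(258.19) + 1.4(247.83) + 0.75(306.28) = 335.65 + 346.96 + 229.71 = 912.32
C3: 1.35(258.19) = 348.56
C4: 0.9(258.19) - 1.6(247.83) = 232.37 - 396.53 = -164.16
C5: 1.35(258.19) + 1.75(173.68) + 0.7(306.28) = 866.89
The controlling combination is 1, giving 960.53 kips.

960.53 kips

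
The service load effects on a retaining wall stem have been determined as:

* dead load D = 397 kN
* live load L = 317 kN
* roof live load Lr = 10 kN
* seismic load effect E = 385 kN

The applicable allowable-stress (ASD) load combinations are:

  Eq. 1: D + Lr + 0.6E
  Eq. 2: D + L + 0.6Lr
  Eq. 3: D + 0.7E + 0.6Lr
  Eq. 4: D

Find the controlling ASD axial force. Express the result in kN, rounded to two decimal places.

720.00 kN

Eq. 1: 1.0(397) + 1.0(10) + 0.6(385) = 397.00 + 10.00 + 231.00 = 638.00
Eq. 2: 1.0(397) + 1.0(317) + 0.6(10) = 397.00 + 317.00 + 6.00 = 720.00
Eq. 3: 1.0(397) + 0.7(385) + 0.6(10) = 397.00 + 269.50 + 6.00 = 672.50
Eq. 4: 1.0(397) = 397.00
Maximum is from combination 2.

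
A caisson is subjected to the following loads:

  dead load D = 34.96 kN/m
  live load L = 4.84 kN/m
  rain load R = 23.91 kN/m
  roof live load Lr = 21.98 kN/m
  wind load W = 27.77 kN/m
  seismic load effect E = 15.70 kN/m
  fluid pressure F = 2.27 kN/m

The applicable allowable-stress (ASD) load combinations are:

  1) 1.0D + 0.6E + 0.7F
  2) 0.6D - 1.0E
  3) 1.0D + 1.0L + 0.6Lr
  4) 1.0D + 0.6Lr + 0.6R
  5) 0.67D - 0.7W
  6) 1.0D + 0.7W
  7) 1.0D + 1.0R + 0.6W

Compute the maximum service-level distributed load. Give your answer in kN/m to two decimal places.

75.53 kN/m

1) 1.0(34.96) + 0.6(15.70) + 0.7(2.27) = 34.96 + 9.42 + 1.59 = 45.97
2) 0.6(34.96) - 1.0(15.70) = 20.98 - 15.70 = 5.28
3) 1.0(34.96) + 1.0(4.84) + 0.6(21.98) = 34.96 + 4.84 + 13.19 = 52.99
4) 1.0(34.96) + 0.6(21.98) + 0.6(23.91) = 62.49
5) 0.67(34.96) - 0.7(27.77) = 23.42 - 19.44 = 3.98
6) 1.0(34.96) + 0.7(27.77) = 34.96 + 19.44 = 54.40
7) 1.0(34.96) + 1.0(23.91) + 0.6(27.77) = 34.96 + 23.91 + 16.66 = 75.53
Combination 7 governs: w = 75.53 kN/m.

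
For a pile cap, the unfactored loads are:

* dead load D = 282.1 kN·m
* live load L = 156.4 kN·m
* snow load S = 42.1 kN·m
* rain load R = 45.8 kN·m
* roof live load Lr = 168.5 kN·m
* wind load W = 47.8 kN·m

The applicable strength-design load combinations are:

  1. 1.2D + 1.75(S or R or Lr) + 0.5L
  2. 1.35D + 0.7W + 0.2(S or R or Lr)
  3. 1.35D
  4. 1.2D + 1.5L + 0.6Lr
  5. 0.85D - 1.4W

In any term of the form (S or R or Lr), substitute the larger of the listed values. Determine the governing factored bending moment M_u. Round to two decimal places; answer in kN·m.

(S or R or Lr) → Lr = 168.5 kN·m.
1. 1.2(282.1) + 1.75(168.5) + 0.5(156.4) = 338.52 + 294.88 + 78.20 = 711.60
2. 1.35(282.1) + 0.7(47.8) + 0.2(168.5) = 380.84 + 33.46 + 33.70 = 448.00
3. 1.35(282.1) = 380.84
4. 1.2(282.1) + 1.5(156.4) + 0.6(168.5) = 338.52 + 234.60 + 101.10 = 674.22
5. 0.85(282.1) - 1.4(47.8) = 239.79 - 66.92 = 172.87
Maximum is from combination 1.

711.60 kN·m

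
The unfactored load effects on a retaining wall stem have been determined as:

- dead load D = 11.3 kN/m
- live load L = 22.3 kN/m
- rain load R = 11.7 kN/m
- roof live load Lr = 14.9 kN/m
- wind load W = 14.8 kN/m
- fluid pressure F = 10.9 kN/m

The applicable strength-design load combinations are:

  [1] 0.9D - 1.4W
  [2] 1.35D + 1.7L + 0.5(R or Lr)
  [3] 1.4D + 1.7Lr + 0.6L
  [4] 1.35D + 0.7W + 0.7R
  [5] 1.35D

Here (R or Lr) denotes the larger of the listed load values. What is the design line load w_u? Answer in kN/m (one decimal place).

60.6 kN/m

(R or Lr) → Lr = 14.9 kN/m.
[1] 0.9(11.3) - 1.4(14.8) = -10.6
[2] 1.35(11.3) + 1.7(22.3) + 0.5(14.9) = 60.6
[3] 1.4(11.3) + 1.7(14.9) + 0.6(22.3) = 15.8 + 25.3 + 13.4 = 54.5
[4] 1.35(11.3) + 0.7(14.8) + 0.7(11.7) = 33.8
[5] 1.35(11.3) = 15.3
The controlling combination is 2, giving 60.6 kN/m.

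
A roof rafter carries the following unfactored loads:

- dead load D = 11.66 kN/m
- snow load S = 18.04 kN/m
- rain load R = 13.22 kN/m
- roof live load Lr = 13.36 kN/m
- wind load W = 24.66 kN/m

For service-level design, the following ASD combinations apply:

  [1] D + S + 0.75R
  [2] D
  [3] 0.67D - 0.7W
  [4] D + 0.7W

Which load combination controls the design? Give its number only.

Combination 1

[1] 1.0(11.66) + 1.0(18.04) + 0.75(13.22) = 39.62
[2] 1.0(11.66) = 11.66
[3] 0.67(11.66) - 0.7(24.66) = -9.45
[4] 1.0(11.66) + 0.7(24.66) = 28.92
The largest value is 39.62 kN/m from combination 1.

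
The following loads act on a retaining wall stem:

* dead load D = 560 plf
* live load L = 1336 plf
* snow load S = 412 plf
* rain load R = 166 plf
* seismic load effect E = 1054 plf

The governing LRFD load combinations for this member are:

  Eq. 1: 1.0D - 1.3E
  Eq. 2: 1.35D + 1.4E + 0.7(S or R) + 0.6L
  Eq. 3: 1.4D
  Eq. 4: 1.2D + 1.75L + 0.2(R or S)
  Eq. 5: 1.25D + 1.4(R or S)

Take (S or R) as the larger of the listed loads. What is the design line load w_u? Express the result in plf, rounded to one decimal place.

3321.6 plf

(S or R) → S = 412 plf; (R or S) → S = 412 plf.
Eq. 1: 1.0(560) - 1.3(1054) = 560.0 - 1370.2 = -810.2
Eq. 2: 1.35(560) + 1.4(1054) + 0.7(412) + 0.6(1336) = 756.0 + 1475.6 + 288.4 + 801.6 = 3321.6
Eq. 3: 1.4(560) = 784.0
Eq. 4: 1.2(560) + 1.75(1336) + 0.2(412) = 672.0 + 2338.0 + 82.4 = 3092.4
Eq. 5: 1.25(560) + 1.4(412) = 700.0 + 576.8 = 1276.8
Maximum is from combination 2.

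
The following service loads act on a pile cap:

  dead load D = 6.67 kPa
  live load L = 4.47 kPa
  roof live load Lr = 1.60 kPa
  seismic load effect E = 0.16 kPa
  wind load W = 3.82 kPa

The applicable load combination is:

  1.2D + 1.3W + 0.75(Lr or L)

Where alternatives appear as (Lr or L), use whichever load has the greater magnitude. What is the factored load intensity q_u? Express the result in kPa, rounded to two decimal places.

16.32 kPa

(Lr or L) → L = 4.47 kPa.
1.2(6.67) + 1.3(3.82) + 0.75(4.47) = 8.00 + 4.97 + 3.35 = 16.32
q_u = 16.32 kPa.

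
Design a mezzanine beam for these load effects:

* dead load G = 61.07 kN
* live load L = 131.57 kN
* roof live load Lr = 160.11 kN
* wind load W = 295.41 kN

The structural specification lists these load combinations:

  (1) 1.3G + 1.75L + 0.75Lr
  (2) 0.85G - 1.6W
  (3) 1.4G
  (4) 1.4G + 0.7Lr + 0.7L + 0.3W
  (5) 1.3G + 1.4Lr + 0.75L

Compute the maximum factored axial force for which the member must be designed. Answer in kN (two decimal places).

(1) 1.3(61.07) + 1.75(131.57) + 0.75(160.11) = 79.39 + 230.25 + 120.08 = 429.72
(2) 0.85(61.07) - 1.6(295.41) = 51.91 - 472.66 = -420.75
(3) 1.4(61.07) = 85.50
(4) 1.4(61.07) + 0.7(160.11) + 0.7(131.57) + 0.3(295.41) = 85.50 + 112.08 + 92.10 + 88.62 = 378.30
(5) 1.3(61.07) + 1.4(160.11) + 0.75(131.57) = 79.39 + 224.15 + 98.68 = 402.22
Combination 1 governs: N_u = 429.72 kN.

429.72 kN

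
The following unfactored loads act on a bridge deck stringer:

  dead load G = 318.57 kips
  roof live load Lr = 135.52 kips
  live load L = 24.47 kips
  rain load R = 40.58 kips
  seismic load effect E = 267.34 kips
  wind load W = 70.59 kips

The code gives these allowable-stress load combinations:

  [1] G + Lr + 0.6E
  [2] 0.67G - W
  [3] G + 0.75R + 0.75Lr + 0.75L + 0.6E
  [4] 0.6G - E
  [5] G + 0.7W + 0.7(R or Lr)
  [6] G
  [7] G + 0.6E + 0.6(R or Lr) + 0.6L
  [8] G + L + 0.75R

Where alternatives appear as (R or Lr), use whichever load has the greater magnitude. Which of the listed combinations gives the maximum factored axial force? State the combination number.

Combination 3

(R or Lr) → Lr = 135.52 kips.
[1] 1.0(318.57) + 1.0(135.52) + 0.6(267.34) = 318.57 + 135.52 + 160.40 = 614.49
[2] 0.67(318.57) - 1.0(70.59) = 213.44 - 70.59 = 142.85
[3] 1.0(318.57) + 0.75(40.58) + 0.75(135.52) + 0.75(24.47) + 0.6(267.34) = 318.57 + 30.44 + 101.64 + 18.35 + 160.40 = 629.40
[4] 0.6(318.57) - 1.0(267.34) = 191.14 - 267.34 = -76.20
[5] 1.0(318.57) + 0.7(70.59) + 0.7(135.52) = 462.85
[6] 1.0(318.57) = 318.57
[7] 1.0(318.57) + 0.6(267.34) + 0.6(135.52) + 0.6(24.47) = 574.97
[8] 1.0(318.57) + 1.0(24.47) + 0.75(40.58) = 318.57 + 24.47 + 30.44 = 373.48
The largest value is 629.40 kips from combination 3.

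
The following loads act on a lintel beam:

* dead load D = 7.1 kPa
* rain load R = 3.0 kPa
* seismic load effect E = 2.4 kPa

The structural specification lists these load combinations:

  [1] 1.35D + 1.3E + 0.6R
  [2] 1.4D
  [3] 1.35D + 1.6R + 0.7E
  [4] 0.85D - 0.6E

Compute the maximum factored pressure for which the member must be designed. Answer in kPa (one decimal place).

16.1 kPa

[1] 1.35(7.1) + 1.3(2.4) + 0.6(3.0) = 9.6 + 3.1 + 1.8 = 14.5
[2] 1.4(7.1) = 9.9
[3] 1.35(7.1) + 1.6(3.0) + 0.7(2.4) = 9.6 + 4.8 + 1.7 = 16.1
[4] 0.85(7.1) - 0.6(2.4) = 6.0 - 1.4 = 4.6
Maximum is from combination 3.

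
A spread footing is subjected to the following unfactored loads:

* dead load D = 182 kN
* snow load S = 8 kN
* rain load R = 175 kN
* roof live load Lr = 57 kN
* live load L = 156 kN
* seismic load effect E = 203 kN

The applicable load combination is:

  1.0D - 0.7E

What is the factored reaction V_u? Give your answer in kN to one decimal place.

39.9 kN

1.0(182) - 0.7(203) = 39.9
V_u = 39.9 kN.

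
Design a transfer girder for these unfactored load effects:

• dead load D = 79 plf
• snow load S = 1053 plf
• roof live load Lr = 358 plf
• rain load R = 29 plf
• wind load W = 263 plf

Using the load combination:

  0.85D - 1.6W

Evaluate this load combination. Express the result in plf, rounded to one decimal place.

-353.7 plf

0.85(79) - 1.6(263) = -353.7
w_u = -353.7 plf.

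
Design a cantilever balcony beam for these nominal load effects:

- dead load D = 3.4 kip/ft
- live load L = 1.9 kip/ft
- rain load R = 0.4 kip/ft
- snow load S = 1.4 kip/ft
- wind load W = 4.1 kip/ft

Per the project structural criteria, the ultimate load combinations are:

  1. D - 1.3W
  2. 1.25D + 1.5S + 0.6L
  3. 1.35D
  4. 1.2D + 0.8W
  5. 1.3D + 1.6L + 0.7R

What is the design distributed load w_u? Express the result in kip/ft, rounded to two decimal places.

7.74 kip/ft

1. 1.0(3.4) - 1.3(4.1) = 3.40 - 5.33 = -1.93
2. 1.25(3.4) + 1.5(1.4) + 0.6(1.9) = 4.25 + 2.10 + 1.14 = 7.49
3. 1.35(3.4) = 4.59
4. 1.2(3.4) + 0.8(4.1) = 4.08 + 3.28 = 7.36
5. 1.3(3.4) + 1.6(1.9) + 0.7(0.4) = 4.42 + 3.04 + 0.28 = 7.74
The controlling combination is 5, giving 7.74 kip/ft.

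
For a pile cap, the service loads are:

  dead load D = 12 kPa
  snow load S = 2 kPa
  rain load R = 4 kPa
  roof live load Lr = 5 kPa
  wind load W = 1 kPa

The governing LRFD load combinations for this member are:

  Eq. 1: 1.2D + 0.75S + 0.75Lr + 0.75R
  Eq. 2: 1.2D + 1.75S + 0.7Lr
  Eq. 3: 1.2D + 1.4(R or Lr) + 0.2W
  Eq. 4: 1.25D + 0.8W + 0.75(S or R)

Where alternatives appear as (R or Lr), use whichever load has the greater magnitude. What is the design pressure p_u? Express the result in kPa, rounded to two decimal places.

22.65 kPa

(R or Lr) → Lr = 5 kPa; (S or R) → R = 4 kPa.
Eq. 1: 1.2(12) + 0.75(2) + 0.75(5) + 0.75(4) = 22.65
Eq. 2: 1.2(12) + 1.75(2) + 0.7(5) = 21.40
Eq. 3: 1.2(12) + 1.4(5) + 0.2(1) = 21.60
Eq. 4: 1.25(12) + 0.8(1) + 0.75(4) = 18.80
The controlling combination is 1, giving 22.65 kPa.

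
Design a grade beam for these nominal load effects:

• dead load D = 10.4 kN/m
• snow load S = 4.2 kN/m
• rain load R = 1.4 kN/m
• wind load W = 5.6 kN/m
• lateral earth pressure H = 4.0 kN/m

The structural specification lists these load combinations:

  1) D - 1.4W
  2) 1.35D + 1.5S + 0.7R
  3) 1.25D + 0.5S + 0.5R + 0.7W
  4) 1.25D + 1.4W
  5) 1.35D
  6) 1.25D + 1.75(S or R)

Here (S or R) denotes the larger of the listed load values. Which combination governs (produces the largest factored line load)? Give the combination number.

Combination 2

(S or R) → S = 4.2 kN/m.
1) 1.0(10.4) - 1.4(5.6) = 10.40 - 7.84 = 2.56
2) 1.35(10.4) + 1.5(4.2) + 0.7(1.4) = 14.04 + 6.30 + 0.98 = 21.32
3) 1.25(10.4) + 0.5(4.2) + 0.5(1.4) + 0.7(5.6) = 13.00 + 2.10 + 0.70 + 3.92 = 19.72
4) 1.25(10.4) + 1.4(5.6) = 13.00 + 7.84 = 20.84
5) 1.35(10.4) = 14.04
6) 1.25(10.4) + 1.75(4.2) = 13.00 + 7.35 = 20.35
The largest value is 21.32 kN/m from combination 2.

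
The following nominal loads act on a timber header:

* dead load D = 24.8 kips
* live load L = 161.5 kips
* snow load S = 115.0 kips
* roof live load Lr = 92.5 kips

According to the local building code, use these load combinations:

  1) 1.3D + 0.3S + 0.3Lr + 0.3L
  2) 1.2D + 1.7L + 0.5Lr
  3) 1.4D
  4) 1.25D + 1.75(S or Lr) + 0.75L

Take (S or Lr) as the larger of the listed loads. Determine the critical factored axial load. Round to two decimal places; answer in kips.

(S or Lr) → S = 115.0 kips.
1) 1.3(24.8) + 0.3(115.0) + 0.3(92.5) + 0.3(161.5) = 32.24 + 34.50 + 27.75 + 48.45 = 142.94
2) 1.2(24.8) + 1.7(161.5) + 0.5(92.5) = 29.76 + 274.55 + 46.25 = 350.56
3) 1.4(24.8) = 34.72
4) 1.25(24.8) + 1.75(115.0) + 0.75(161.5) = 31.00 + 201.25 + 121.13 = 353.38
Maximum is from combination 4.

353.38 kips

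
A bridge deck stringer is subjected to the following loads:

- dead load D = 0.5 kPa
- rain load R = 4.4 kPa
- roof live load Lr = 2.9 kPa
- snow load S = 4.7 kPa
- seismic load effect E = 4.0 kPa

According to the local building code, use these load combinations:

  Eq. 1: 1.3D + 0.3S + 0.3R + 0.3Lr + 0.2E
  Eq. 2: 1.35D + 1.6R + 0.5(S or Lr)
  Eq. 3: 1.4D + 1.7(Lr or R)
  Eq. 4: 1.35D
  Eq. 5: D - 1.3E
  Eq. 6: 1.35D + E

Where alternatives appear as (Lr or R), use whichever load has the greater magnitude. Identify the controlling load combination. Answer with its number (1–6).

(S or Lr) → S = 4.7 kPa; (Lr or R) → R = 4.4 kPa.
Eq. 1: 1.3(0.5) + 0.3(4.7) + 0.3(4.4) + 0.3(2.9) + 0.2(4.0) = 0.7 + 1.4 + 1.3 + 0.9 + 0.8 = 5.1
Eq. 2: 1.35(0.5) + 1.6(4.4) + 0.5(4.7) = 0.7 + 7.0 + 2.4 = 10.1
Eq. 3: 1.4(0.5) + 1.7(4.4) = 0.7 + 7.5 = 8.2
Eq. 4: 1.35(0.5) = 0.7
Eq. 5: 1.0(0.5) - 1.3(4.0) = 0.5 - 5.2 = -4.7
Eq. 6: 1.35(0.5) + 1.0(4.0) = 0.7 + 4.0 = 4.7
The largest value is 10.1 kPa from combination 2.

Combination 2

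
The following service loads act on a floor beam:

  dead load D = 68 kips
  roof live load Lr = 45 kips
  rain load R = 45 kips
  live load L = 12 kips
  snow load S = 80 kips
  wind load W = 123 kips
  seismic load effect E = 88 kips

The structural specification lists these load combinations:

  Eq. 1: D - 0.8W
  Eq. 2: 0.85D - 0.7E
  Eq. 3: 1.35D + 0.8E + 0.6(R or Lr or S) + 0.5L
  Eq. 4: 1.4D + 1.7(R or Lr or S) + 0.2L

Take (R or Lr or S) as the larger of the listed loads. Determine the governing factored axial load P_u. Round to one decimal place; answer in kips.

233.6 kips

(R or Lr or S) → S = 80 kips.
Eq. 1: 1.0(68) - 0.8(123) = -30.4
Eq. 2: 0.85(68) - 0.7(88) = -3.8
Eq. 3: 1.35(68) + 0.8(88) + 0.6(80) + 0.5(12) = 216.2
Eq. 4: 1.4(68) + 1.7(80) + 0.2(12) = 233.6
The controlling combination is 4, giving 233.6 kips.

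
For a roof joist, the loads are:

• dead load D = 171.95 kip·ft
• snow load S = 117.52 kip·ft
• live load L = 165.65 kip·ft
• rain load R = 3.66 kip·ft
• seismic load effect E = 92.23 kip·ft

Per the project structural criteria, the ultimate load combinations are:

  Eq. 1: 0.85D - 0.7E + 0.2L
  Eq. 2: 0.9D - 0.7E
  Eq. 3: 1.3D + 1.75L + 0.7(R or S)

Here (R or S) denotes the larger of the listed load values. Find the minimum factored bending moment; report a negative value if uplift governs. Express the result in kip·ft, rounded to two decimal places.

(R or S) → S = 117.52 kip·ft.
Eq. 1: 0.85(171.95) - 0.7(92.23) + 0.2(165.65) = 146.16 - 64.56 + 33.13 = 114.73
Eq. 2: 0.9(171.95) - 0.7(92.23) = 90.19
Eq. 3: 1.3(171.95) + 1.75(165.65) + 0.7(117.52) = 223.54 + 289.89 + 82.26 = 595.69
Combination 2 gives the minimum: 90.19 kip·ft.

90.19 kip·ft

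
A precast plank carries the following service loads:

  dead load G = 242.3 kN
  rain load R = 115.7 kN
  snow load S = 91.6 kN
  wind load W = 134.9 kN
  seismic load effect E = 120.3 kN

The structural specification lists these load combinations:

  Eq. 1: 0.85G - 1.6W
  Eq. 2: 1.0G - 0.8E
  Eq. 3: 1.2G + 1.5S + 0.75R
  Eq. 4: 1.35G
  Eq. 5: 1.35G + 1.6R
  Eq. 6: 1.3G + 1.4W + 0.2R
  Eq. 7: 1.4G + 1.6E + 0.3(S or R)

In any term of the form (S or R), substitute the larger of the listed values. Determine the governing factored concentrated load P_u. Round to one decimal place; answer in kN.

(S or R) → R = 115.7 kN.
Eq. 1: 0.85(242.3) - 1.6(134.9) = -9.9
Eq. 2: 1.0(242.3) - 0.8(120.3) = 146.1
Eq. 3: 1.2(242.3) + 1.5(91.6) + 0.75(115.7) = 514.9
Eq. 4: 1.35(242.3) = 327.1
Eq. 5: 1.35(242.3) + 1.6(115.7) = 512.2
Eq. 6: 1.3(242.3) + 1.4(134.9) + 0.2(115.7) = 527.0
Eq. 7: 1.4(242.3) + 1.6(120.3) + 0.3(115.7) = 566.4
Maximum is from combination 7.

566.4 kN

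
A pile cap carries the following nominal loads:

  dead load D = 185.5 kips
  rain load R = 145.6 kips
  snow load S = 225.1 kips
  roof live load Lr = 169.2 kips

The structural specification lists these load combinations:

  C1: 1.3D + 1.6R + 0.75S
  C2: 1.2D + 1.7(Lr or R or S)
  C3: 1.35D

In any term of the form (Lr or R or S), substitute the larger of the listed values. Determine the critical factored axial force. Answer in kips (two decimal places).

(Lr or R or S) → S = 225.1 kips.
C1: 1.3(185.5) + 1.6(145.6) + 0.75(225.1) = 642.94
C2: 1.2(185.5) + 1.7(225.1) = 605.27
C3: 1.35(185.5) = 250.43
The controlling combination is 1, giving 642.94 kips.

642.94 kips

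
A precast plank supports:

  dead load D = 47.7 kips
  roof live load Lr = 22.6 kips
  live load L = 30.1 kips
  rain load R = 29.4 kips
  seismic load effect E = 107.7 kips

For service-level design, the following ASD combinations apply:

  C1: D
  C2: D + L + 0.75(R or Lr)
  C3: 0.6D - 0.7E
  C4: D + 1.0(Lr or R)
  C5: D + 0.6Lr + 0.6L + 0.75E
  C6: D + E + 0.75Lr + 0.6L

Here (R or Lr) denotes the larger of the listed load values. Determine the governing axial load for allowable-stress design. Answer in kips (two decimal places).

190.41 kips

(R or Lr) → R = 29.4 kips; (Lr or R) → R = 29.4 kips.
C1: 1.0(47.7) = 47.70
C2: 1.0(47.7) + 1.0(30.1) + 0.75(29.4) = 47.70 + 30.10 + 22.05 = 99.85
C3: 0.6(47.7) - 0.7(107.7) = 28.62 - 75.39 = -46.77
C4: 1.0(47.7) + 1.0(29.4) = 47.70 + 29.40 = 77.10
C5: 1.0(47.7) + 0.6(22.6) + 0.6(30.1) + 0.75(107.7) = 47.70 + 13.56 + 18.06 + 80.78 = 160.10
C6: 1.0(47.7) + 1.0(107.7) + 0.75(22.6) + 0.6(30.1) = 47.70 + 107.70 + 16.95 + 18.06 = 190.41
Combination 6 governs: P = 190.41 kips.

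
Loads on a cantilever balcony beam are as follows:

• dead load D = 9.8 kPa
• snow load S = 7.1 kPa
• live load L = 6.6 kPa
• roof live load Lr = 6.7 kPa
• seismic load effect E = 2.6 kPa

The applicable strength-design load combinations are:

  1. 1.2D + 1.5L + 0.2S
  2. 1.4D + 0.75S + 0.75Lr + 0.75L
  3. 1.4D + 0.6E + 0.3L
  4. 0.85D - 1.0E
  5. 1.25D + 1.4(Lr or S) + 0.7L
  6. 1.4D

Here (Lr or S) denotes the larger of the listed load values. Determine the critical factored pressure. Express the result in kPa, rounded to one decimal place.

(Lr or S) → S = 7.1 kPa.
1. 1.2(9.8) + 1.5(6.6) + 0.2(7.1) = 11.8 + 9.9 + 1.4 = 23.1
2. 1.4(9.8) + 0.75(7.1) + 0.75(6.7) + 0.75(6.6) = 13.7 + 5.3 + 5.0 + 5.0 = 29.0
3. 1.4(9.8) + 0.6(2.6) + 0.3(6.6) = 13.7 + 1.6 + 2.0 = 17.3
4. 0.85(9.8) - 1.0(2.6) = 8.3 - 2.6 = 5.7
5. 1.25(9.8) + 1.4(7.1) + 0.7(6.6) = 12.3 + 9.9 + 4.6 = 26.8
6. 1.4(9.8) = 13.7
The controlling combination is 2, giving 29.0 kPa.

29.0 kPa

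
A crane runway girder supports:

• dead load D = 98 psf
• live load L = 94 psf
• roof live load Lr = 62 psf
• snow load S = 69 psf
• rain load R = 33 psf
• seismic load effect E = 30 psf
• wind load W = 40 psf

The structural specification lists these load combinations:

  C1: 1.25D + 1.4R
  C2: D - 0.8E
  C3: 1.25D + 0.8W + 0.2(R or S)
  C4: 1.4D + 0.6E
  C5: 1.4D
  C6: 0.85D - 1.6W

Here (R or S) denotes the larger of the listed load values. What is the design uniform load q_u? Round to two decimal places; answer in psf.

(R or S) → S = 69 psf.
C1: 1.25(98) + 1.4(33) = 122.50 + 46.20 = 168.70
C2: 1.0(98) - 0.8(30) = 98.00 - 24.00 = 74.00
C3: 1.25(98) + 0.8(40) + 0.2(69) = 122.50 + 32.00 + 13.80 = 168.30
C4: 1.4(98) + 0.6(30) = 137.20 + 18.00 = 155.20
C5: 1.4(98) = 137.20
C6: 0.85(98) - 1.6(40) = 83.30 - 64.00 = 19.30
Maximum is from combination 1.

168.70 psf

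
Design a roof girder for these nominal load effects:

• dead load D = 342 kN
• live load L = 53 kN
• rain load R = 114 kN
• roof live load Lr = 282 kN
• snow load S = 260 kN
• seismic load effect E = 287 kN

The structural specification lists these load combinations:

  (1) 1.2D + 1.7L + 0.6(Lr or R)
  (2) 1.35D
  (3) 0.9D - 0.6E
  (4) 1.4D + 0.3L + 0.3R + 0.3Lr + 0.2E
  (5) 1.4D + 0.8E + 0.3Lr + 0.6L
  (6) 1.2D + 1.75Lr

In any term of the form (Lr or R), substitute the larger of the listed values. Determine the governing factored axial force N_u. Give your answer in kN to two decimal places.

903.90 kN

(Lr or R) → Lr = 282 kN.
(1) 1.2(342) + 1.7(53) + 0.6(282) = 410.40 + 90.10 + 169.20 = 669.70
(2) 1.35(342) = 461.70
(3) 0.9(342) - 0.6(287) = 307.80 - 172.20 = 135.60
(4) 1.4(342) + 0.3(53) + 0.3(114) + 0.3(282) + 0.2(287) = 478.80 + 15.90 + 34.20 + 84.60 + 57.40 = 670.90
(5) 1.4(342) + 0.8(287) + 0.3(282) + 0.6(53) = 478.80 + 229.60 + 84.60 + 31.80 = 824.80
(6) 1.2(342) + 1.75(282) = 410.40 + 493.50 = 903.90
Combination 6 governs: N_u = 903.90 kN.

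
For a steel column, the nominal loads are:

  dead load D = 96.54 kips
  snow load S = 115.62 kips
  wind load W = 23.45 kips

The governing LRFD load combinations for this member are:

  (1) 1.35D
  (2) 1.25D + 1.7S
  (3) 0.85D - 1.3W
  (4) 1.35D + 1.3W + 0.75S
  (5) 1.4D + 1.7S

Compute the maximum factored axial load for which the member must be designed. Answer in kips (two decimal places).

(1) 1.35(96.54) = 130.33
(2) 1.25(96.54) + 1.7(115.62) = 317.23
(3) 0.85(96.54) - 1.3(23.45) = 51.57
(4) 1.35(96.54) + 1.3(23.45) + 0.75(115.62) = 247.53
(5) 1.4(96.54) + 1.7(115.62) = 331.71
Combination 5 governs: P_u = 331.71 kips.

331.71 kips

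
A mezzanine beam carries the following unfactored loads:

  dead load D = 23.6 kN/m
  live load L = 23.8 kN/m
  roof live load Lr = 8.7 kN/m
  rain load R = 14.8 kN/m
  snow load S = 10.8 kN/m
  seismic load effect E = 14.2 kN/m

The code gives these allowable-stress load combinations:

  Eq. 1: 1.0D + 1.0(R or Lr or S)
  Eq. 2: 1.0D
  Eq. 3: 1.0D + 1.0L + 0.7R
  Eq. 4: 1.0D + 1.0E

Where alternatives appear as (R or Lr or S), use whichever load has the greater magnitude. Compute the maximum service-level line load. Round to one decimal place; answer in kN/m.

(R or Lr or S) → R = 14.8 kN/m.
Eq. 1: 1.0(23.6) + 1.0(14.8) = 38.4
Eq. 2: 1.0(23.6) = 23.6
Eq. 3: 1.0(23.6) + 1.0(23.8) + 0.7(14.8) = 57.8
Eq. 4: 1.0(23.6) + 1.0(14.2) = 37.8
Combination 3 governs: w = 57.8 kN/m.

57.8 kN/m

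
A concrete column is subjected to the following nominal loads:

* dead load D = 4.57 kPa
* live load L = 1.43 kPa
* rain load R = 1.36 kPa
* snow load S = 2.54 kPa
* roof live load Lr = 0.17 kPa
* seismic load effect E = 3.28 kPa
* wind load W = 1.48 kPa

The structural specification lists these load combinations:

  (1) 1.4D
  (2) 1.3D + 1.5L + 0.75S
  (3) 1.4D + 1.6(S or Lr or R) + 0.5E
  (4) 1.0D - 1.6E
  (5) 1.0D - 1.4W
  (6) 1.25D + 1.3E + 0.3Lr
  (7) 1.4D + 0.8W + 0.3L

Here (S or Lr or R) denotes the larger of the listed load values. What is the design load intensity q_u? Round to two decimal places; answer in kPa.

12.10 kPa

(S or Lr or R) → S = 2.54 kPa.
(1) 1.4(4.57) = 6.40
(2) 1.3(4.57) + 1.5(1.43) + 0.75(2.54) = 9.99
(3) 1.4(4.57) + 1.6(2.54) + 0.5(3.28) = 6.40 + 4.06 + 1.64 = 12.10
(4) 1.0(4.57) - 1.6(3.28) = 4.57 - 5.25 = -0.68
(5) 1.0(4.57) - 1.4(1.48) = 4.57 - 2.07 = 2.50
(6) 1.25(4.57) + 1.3(3.28) + 0.3(0.17) = 10.03
(7) 1.4(4.57) + 0.8(1.48) + 0.3(1.43) = 6.40 + 1.18 + 0.43 = 8.01
Maximum is from combination 3.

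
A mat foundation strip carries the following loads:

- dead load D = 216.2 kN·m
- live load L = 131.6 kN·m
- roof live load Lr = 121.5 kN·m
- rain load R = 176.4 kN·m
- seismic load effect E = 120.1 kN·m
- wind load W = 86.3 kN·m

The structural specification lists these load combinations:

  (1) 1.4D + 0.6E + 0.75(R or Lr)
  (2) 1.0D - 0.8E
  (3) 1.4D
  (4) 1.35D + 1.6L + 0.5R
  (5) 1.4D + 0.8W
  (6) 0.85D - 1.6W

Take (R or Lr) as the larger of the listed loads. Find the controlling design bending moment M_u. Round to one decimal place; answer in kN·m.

590.6 kN·m

(R or Lr) → R = 176.4 kN·m.
(1) 1.4(216.2) + 0.6(120.1) + 0.75(176.4) = 507.0
(2) 1.0(216.2) - 0.8(120.1) = 216.2 - 96.1 = 120.1
(3) 1.4(216.2) = 302.7
(4) 1.35(216.2) + 1.6(131.6) + 0.5(176.4) = 590.6
(5) 1.4(216.2) + 0.8(86.3) = 302.7 + 69.0 = 371.7
(6) 0.85(216.2) - 1.6(86.3) = 183.8 - 138.1 = 45.7
Maximum is from combination 4.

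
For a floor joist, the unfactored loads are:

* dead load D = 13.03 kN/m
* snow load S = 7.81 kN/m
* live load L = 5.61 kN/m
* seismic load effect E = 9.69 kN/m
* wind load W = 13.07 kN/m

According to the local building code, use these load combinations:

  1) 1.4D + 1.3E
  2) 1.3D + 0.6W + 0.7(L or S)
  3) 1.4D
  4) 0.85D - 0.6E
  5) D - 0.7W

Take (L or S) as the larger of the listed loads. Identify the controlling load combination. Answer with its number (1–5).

(L or S) → S = 7.81 kN/m.
1) 1.4(13.03) + 1.3(9.69) = 18.24 + 12.60 = 30.84
2) 1.3(13.03) + 0.6(13.07) + 0.7(7.81) = 16.94 + 7.84 + 5.47 = 30.25
3) 1.4(13.03) = 18.24
4) 0.85(13.03) - 0.6(9.69) = 5.26
5) 1.0(13.03) - 0.7(13.07) = 13.03 - 9.15 = 3.88
The largest value is 30.84 kN/m from combination 1.

Combination 1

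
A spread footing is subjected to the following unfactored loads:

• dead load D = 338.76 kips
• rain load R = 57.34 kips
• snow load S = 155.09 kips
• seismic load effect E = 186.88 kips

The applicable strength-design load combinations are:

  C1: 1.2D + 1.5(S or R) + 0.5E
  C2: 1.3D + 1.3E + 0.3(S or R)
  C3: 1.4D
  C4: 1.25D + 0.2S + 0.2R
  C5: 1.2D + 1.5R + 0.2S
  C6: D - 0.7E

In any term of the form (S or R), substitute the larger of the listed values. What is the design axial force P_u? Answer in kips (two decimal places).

732.59 kips

(S or R) → S = 155.09 kips.
C1: 1.2(338.76) + 1.5(155.09) + 0.5(186.88) = 406.51 + 232.64 + 93.44 = 732.59
C2: 1.3(338.76) + 1.3(186.88) + 0.3(155.09) = 440.39 + 242.94 + 46.53 = 729.86
C3: 1.4(338.76) = 474.26
C4: 1.25(338.76) + 0.2(155.09) + 0.2(57.34) = 423.45 + 31.02 + 11.47 = 465.94
C5: 1.2(338.76) + 1.5(57.34) + 0.2(155.09) = 406.51 + 86.01 + 31.02 = 523.54
C6: 1.0(338.76) - 0.7(186.88) = 338.76 - 130.82 = 207.94
Maximum is from combination 1.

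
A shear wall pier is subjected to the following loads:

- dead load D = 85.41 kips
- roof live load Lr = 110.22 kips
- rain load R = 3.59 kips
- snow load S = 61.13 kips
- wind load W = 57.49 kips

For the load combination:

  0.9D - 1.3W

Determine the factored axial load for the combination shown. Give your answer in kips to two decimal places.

0.9(85.41) - 1.3(57.49) = 76.87 - 74.74 = 2.13
P_u = 2.13 kips.

2.13 kips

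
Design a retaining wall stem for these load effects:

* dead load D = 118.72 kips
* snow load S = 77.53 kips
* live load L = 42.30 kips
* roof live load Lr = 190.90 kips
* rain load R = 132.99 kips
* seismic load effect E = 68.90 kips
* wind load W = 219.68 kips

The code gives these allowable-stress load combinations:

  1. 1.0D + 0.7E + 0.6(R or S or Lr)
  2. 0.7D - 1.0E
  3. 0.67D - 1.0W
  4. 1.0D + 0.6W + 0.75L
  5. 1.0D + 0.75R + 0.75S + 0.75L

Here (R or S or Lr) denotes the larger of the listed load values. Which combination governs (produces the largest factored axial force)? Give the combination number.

(R or S or Lr) → Lr = 190.90 kips.
1. 1.0(118.72) + 0.7(68.90) + 0.6(190.90) = 118.72 + 48.23 + 114.54 = 281.49
2. 0.7(118.72) - 1.0(68.90) = 83.10 - 68.90 = 14.20
3. 0.67(118.72) - 1.0(219.68) = 79.54 - 219.68 = -140.14
4. 1.0(118.72) + 0.6(219.68) + 0.75(42.30) = 282.25
5. 1.0(118.72) + 0.75(132.99) + 0.75(77.53) + 0.75(42.30) = 118.72 + 99.74 + 58.15 + 31.73 = 308.34
The largest value is 308.34 kips from combination 5.

Combination 5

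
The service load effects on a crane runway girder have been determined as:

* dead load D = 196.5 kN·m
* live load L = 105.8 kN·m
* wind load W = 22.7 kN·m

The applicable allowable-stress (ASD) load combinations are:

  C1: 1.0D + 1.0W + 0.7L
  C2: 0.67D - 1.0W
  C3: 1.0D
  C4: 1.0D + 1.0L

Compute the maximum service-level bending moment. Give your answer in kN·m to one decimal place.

C1: 1.0(196.5) + 1.0(22.7) + 0.7(105.8) = 196.5 + 22.7 + 74.1 = 293.3
C2: 0.67(196.5) - 1.0(22.7) = 131.7 - 22.7 = 109.0
C3: 1.0(196.5) = 196.5
C4: 1.0(196.5) + 1.0(105.8) = 196.5 + 105.8 = 302.3
Combination 4 governs: M = 302.3 kN·m.

302.3 kN·m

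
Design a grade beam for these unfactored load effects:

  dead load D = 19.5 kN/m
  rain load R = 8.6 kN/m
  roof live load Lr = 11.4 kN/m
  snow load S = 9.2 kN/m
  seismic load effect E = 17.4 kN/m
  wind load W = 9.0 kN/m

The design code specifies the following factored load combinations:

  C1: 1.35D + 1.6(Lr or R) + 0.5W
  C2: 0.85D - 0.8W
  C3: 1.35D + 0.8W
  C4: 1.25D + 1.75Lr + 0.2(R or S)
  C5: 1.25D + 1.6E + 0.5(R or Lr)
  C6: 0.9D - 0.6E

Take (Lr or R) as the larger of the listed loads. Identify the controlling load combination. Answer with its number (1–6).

(Lr or R) → Lr = 11.4 kN/m; (R or S) → S = 9.2 kN/m; (R or Lr) → Lr = 11.4 kN/m.
C1: 1.35(19.5) + 1.6(11.4) + 0.5(9.0) = 26.33 + 18.24 + 4.50 = 49.07
C2: 0.85(19.5) - 0.8(9.0) = 16.58 - 7.20 = 9.38
C3: 1.35(19.5) + 0.8(9.0) = 26.33 + 7.20 = 33.53
C4: 1.25(19.5) + 1.75(11.4) + 0.2(9.2) = 24.38 + 19.95 + 1.84 = 46.17
C5: 1.25(19.5) + 1.6(17.4) + 0.5(11.4) = 24.38 + 27.84 + 5.70 = 57.92
C6: 0.9(19.5) - 0.6(17.4) = 17.55 - 10.44 = 7.11
The largest value is 57.92 kN/m from combination 5.

Combination 5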